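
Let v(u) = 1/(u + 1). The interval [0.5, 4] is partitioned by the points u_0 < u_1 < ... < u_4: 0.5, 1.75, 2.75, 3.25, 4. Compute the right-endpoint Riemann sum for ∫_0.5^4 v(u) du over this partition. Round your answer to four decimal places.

Subinterval widths: 1.25, 1, 0.5, 0.75.
Right endpoints: 1.75, 2.75, 3.25, 4.
v(1.75) = 4/11, v(2.75) = 4/15, v(3.25) = 4/17, v(4) = 0.2.
Sum = Σ Δu_i · v(u_i).
Sum ≈ 0.9889.

0.9889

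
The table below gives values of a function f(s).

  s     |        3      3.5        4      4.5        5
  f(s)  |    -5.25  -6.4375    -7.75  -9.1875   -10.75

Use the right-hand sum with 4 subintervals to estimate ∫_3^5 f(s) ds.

Δs = 0.5.
Sum = 0.5·[(-6.4375) + (-7.75) + (-9.1875) + (-10.75)] = -17.0625.

-17.0625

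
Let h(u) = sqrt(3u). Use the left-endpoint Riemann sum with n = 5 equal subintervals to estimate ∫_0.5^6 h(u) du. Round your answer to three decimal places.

Δu = (6 − 0.5)/5 = 1.1.
Left endpoints: 0.5, 1.6, 2.7, 3.8, 4.9.
h(0.5) ≈ 1.225, h(1.6) ≈ 2.191, h(2.7) ≈ 2.846, h(3.8) ≈ 3.376, h(4.9) ≈ 3.834.
Sum = Δu · [h(0.5) + h(1.6) + h(2.7) + h(3.8) + h(4.9)].
Sum ≈ 14.819.

14.819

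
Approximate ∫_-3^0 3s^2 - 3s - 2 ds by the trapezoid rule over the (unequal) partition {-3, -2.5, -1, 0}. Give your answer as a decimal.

36.75

Subinterval widths: 0.5, 1.5, 1.
f(-3) = 34, f(-2.5) = 24.25, f(-1) = 4, f(0) = -2.
On each subinterval the trapezoid contributes (Δs_i/2)·[f(s_{i-1}) + f(s_i)].
Sum = 36.75.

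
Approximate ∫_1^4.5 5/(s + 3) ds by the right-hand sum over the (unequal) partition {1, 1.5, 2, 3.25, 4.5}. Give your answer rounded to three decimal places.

Subinterval widths: 0.5, 0.5, 1.25, 1.25.
Right endpoints: 1.5, 2, 3.25, 4.5.
f(1.5) = 10/9, f(2) = 1, f(3.25) = 0.8, f(4.5) = 2/3.
Sum = Σ Δs_i · f(s_i).
Sum ≈ 2.889.

2.889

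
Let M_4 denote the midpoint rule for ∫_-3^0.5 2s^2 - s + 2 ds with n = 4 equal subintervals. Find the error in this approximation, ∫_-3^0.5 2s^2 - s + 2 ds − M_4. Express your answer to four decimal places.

Exact integral: ∫_-3^0.5 f(s) ds ≈ 29.458333.
M_4 = 29.01171875.
Error ≈ 29.458333 − 29.01171875 ≈ 0.4466.

0.4466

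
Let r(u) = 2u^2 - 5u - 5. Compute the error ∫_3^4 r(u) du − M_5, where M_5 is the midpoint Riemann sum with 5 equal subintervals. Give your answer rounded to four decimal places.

Exact integral: ∫_3^4 r(u) du ≈ 2.166667.
M_5 = 2.16.
Error ≈ 2.166667 − 2.16 ≈ 0.0067.

0.0067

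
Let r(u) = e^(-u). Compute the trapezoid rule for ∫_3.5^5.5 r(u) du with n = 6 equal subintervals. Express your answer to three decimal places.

Δu = (5.5 − 3.5)/6 = 1/3.
r(3.5) ≈ 0.030, r(23/6) ≈ 0.022, r(25/6) ≈ 0.016, r(4.5) ≈ 0.011, r(29/6) ≈ 0.008, r(31/6) ≈ 0.006, r(5.5) ≈ 0.004.
T_6 = (Δu/2)·[r(u_0) + 2r(u_1) + ... + 2r(u_{5}) + r(u_6)].
Sum ≈ 0.026.

0.026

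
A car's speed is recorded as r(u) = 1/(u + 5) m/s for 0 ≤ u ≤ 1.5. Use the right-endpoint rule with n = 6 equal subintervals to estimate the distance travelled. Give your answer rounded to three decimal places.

Δu = (1.5 − 0)/6 = 0.25.
Right endpoints: 0.25, 0.5, 0.75, 1, 1.25, 1.5.
r(0.25) = 4/21, r(0.5) = 2/11, r(0.75) = 4/23, r(1) = 1/6, r(1.25) = 0.16, r(1.5) = 2/13.
Sum = Δu · [r(0.25) + r(0.5) + r(0.75) + ...].
Sum ≈ 0.257.

0.257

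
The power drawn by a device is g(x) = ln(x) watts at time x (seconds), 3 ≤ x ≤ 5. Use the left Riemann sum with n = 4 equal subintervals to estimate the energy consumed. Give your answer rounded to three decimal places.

2.621

Δx = (5 − 3)/4 = 0.5.
Left endpoints: 3, 3.5, 4, 4.5.
g(3) ≈ 1.099, g(3.5) ≈ 1.253, g(4) ≈ 1.386, g(4.5) ≈ 1.504.
Sum = Δx · [g(3) + g(3.5) + g(4) + g(4.5)].
Sum ≈ 2.621.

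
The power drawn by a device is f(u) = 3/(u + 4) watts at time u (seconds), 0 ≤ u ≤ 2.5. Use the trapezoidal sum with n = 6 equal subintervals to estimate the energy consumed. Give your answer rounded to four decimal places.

Δu = (2.5 − 0)/6 = 5/12.
f(0) = 0.75, f(5/12) = 36/53, f(5/6) = 18/29, f(1.25) = 4/7, f(5/3) = 9/17, f(25/12) = 36/73, f(2.5) = 6/13.
T_6 = (Δu/2)·[f(u_0) + 2f(u_1) + ... + 2f(u_{5}) + f(u_6)].
Sum ≈ 1.4582.

1.4582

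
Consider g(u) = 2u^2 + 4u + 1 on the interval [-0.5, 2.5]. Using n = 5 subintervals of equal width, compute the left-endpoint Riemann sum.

18.66

Δu = (2.5 − (-0.5))/5 = 0.6.
Left endpoints: -0.5, 0.1, 0.7, 1.3, 1.9.
g(-0.5) = -0.5, g(0.1) = 1.42, g(0.7) = 4.78, g(1.3) = 9.58, g(1.9) = 15.82.
Sum = Δu · [g(-0.5) + g(0.1) + g(0.7) + g(1.3) + g(1.9)].
Sum = 18.66.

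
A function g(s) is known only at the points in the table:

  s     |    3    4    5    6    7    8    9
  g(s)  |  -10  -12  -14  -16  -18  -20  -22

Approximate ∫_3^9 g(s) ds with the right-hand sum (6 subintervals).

-102

Δs = 1.
Sum = 1·[(-12) + (-14) + (-16) + (-18) + (-20) + (-22)] = -102.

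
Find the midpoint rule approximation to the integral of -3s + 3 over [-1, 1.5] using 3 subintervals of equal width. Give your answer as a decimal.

Δs = (1.5 − (-1))/3 = 5/6.
Midpoints: -7/12, 0.25, 13/12.
f(-7/12) = 4.75, f(0.25) = 2.25, f(13/12) = -0.25.
Sum = Δs · [f(-7/12) + f(0.25) + f(13/12)].
Sum = 5.625.

5.625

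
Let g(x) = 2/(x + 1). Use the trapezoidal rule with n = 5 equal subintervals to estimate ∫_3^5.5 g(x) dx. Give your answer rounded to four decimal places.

Δx = (5.5 − 3)/5 = 0.5.
g(3) = 0.5, g(3.5) = 4/9, g(4) = 0.4, g(4.5) = 4/11, g(5) = 1/3, g(5.5) = 4/13.
T_5 = (Δx/2)·[g(x_0) + 2g(x_1) + ... + 2g(x_{4}) + g(x_5)].
Sum ≈ 0.9726.

0.9726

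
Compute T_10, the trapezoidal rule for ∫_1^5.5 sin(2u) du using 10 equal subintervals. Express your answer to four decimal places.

-0.1959

Δu = (5.5 − 1)/10 = 0.45.
f(1) ≈ 0.9093, f(1.45) ≈ 0.2392, f(1.9) ≈ -0.6119, f(2.35) ≈ -0.9999, f(2.8) ≈ -0.6313, f(3.25) ≈ 0.2151, f(3.7) ≈ 0.8987, f(4.15) ≈ 0.9022, f(4.6) ≈ 0.2229, f(5.05) ≈ -0.6251, f(5.5) ≈ -1.0000.
T_10 = (Δu/2)·[f(u_0) + 2f(u_1) + ... + 2f(u_{9}) + f(u_10)].
Sum ≈ -0.1959.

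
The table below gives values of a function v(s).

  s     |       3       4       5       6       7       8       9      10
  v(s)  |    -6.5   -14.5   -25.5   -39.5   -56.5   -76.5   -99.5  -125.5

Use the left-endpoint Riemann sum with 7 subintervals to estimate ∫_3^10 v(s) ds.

Δs = 1.
Sum = 1·[(-6.5) + (-14.5) + (-25.5) + (-39.5) + (-56.5) + (-76.5) + (-99.5)] = -318.5.

-318.5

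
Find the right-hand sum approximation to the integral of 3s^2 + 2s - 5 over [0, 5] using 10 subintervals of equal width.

Δs = (5 − 0)/10 = 0.5.
Right endpoints: 0.5, 1, 1.5, 2, 2.5, 3, 3.5, 4, 4.5, 5.
f(0.5) = -3.25, f(1) = 0, f(1.5) = 4.75, f(2) = 11, f(2.5) = 18.75, f(3) = 28, f(3.5) = 38.75, f(4) = 51, f(4.5) = 64.75, f(5) = 80.
Sum = Δs · [f(0.5) + f(1) + f(1.5) + ...].
Sum = 146.875.

146.875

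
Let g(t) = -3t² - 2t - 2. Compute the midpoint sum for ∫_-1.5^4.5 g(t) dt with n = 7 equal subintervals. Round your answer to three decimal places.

Δt = (4.5 − (-1.5))/7 = 6/7.
Midpoints: -15/14, -3/14, 9/14, 1.5, 33/14, 45/14, 57/14.
g(-15/14) = -647/196, g(-3/14) = -335/196, g(9/14) = -887/196, g(1.5) = -11.75, g(33/14) = -4583/196, g(45/14) = -7727/196, g(57/14) = -11735/196.
Sum = Δt · [g(-15/14) + g(-3/14) + g(9/14) + ...].
Sum ≈ -123.398.

-123.398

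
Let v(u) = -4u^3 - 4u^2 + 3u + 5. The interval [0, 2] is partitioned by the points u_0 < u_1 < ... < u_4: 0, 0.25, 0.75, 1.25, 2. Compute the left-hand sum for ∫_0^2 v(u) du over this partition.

Subinterval widths: 0.25, 0.5, 0.5, 0.75.
Left endpoints: 0, 0.25, 0.75, 1.25.
v(0) = 5, v(0.25) = 5.4375, v(0.75) = 3.3125, v(1.25) = -5.3125.
Sum = Σ Δu_i · v(u_i).
Sum = 1.640625.

1.640625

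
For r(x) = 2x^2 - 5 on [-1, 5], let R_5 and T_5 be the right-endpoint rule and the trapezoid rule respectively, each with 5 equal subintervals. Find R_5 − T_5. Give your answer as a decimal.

28.8

R_5 = 85.68.
T_5 = 56.88.
R_5 − T_5 = 28.8.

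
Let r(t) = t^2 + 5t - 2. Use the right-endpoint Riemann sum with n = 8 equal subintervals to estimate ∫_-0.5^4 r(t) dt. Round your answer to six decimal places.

Δt = (4 − (-0.5))/8 = 0.5625.
Right endpoints: 0.0625, 0.625, 1.1875, 1.75, 2.3125, 2.875, 3.4375, 4.
r(0.0625) = -1.68359375, r(0.625) = 1.515625, r(1.1875) = 5.34765625, r(1.75) = 9.8125, r(2.3125) = 14.91015625, r(2.875) = 20.640625, r(3.4375) = 27.00390625, r(4) = 34.
Sum = Δt · [r(0.0625) + r(0.625) + r(1.1875) + ...].
Sum ≈ 62.745117.

62.745117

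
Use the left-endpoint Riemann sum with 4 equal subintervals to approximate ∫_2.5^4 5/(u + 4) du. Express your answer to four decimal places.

1.0657

Δu = (4 − 2.5)/4 = 0.375.
Left endpoints: 2.5, 2.875, 3.25, 3.625.
f(2.5) = 10/13, f(2.875) = 8/11, f(3.25) = 20/29, f(3.625) = 40/61.
Sum = Δu · [f(2.5) + f(2.875) + f(3.25) + f(3.625)].
Sum ≈ 1.0657.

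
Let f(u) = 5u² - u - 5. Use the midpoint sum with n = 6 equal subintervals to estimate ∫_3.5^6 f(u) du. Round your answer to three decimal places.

Δu = (6 − 3.5)/6 = 5/12.
Midpoints: 89/24, 4.125, 109/24, 119/24, 5.375, 139/24.
f(89/24) = 34589/576, f(4.125) = 75.953125, f(109/24) = 53909/576, f(119/24) = 65069/576, f(5.375) = 134.078125, f(139/24) = 90389/576.
Sum = Δu · [f(89/24) + f(4.125) + f(109/24) + ...].
Sum ≈ 263.986.

263.986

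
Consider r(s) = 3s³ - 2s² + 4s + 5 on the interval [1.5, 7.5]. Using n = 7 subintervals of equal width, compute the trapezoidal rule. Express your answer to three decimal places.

2256.536

Δs = (7.5 − 1.5)/7 = 6/7.
r(1.5) = 16.625, r(33/14) = 116911/2744, r(45/14) = 265675/2744, r(57/14) = 523015/2744, r(69/14) = 920035/2744, r(81/14) = 1487839/2744, r(93/14) = 2257531/2744, r(7.5) = 1188.125.
T_7 = (Δs/2)·[r(s_0) + 2r(s_1) + ... + 2r(s_{6}) + r(s_7)].
Sum ≈ 2256.536.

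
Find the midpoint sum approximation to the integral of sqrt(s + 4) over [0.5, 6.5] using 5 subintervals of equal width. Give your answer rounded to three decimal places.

Δs = (6.5 − 0.5)/5 = 1.2.
Midpoints: 1.1, 2.3, 3.5, 4.7, 5.9.
f(1.1) ≈ 2.258, f(2.3) ≈ 2.510, f(3.5) ≈ 2.739, f(4.7) ≈ 2.950, f(5.9) ≈ 3.146.
Sum = Δs · [f(1.1) + f(2.3) + f(3.5) + f(4.7) + f(5.9)].
Sum ≈ 16.323.

16.323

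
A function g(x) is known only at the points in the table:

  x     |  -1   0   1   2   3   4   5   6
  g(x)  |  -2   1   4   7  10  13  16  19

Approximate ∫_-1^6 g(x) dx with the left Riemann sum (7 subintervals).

49

Δx = 1.
Sum = 1·[(-2) + 1 + 4 + 7 + 10 + 13 + 16] = 49.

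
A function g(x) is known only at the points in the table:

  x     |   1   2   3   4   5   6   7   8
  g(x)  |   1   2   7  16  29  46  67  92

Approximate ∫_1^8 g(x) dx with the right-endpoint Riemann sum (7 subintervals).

259

Δx = 1.
Sum = 1·[2 + 7 + 16 + 29 + 46 + 67 + 92] = 259.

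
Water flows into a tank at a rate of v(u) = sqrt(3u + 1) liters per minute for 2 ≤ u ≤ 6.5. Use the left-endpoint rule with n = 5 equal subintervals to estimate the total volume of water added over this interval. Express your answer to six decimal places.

15.647826

Δu = (6.5 − 2)/5 = 0.9.
Left endpoints: 2, 2.9, 3.8, 4.7, 5.6.
v(2) ≈ 2.645751, v(2.9) ≈ 3.114482, v(3.8) ≈ 3.521363, v(4.7) ≈ 3.885872, v(5.6) ≈ 4.219005.
Sum = Δu · [v(2) + v(2.9) + v(3.8) + v(4.7) + v(5.6)].
Sum ≈ 15.647826.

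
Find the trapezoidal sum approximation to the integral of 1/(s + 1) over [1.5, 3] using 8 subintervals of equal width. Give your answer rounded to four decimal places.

0.4703

Δs = (3 − 1.5)/8 = 0.1875.
f(1.5) = 0.4, f(1.6875) = 16/43, f(1.875) = 8/23, f(2.0625) = 16/49, f(2.25) = 4/13, f(2.4375) = 16/55, f(2.625) = 8/29, f(2.8125) = 16/61, f(3) = 0.25.
T_8 = (Δs/2)·[f(s_0) + 2f(s_1) + ... + 2f(s_{7}) + f(s_8)].
Sum ≈ 0.4703.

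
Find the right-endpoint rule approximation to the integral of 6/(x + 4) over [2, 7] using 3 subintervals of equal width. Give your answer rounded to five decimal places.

Δx = (7 − 2)/3 = 5/3.
Right endpoints: 11/3, 16/3, 7.
f(11/3) = 18/23, f(16/3) = 9/14, f(7) = 6/11.
Sum = Δx · [f(11/3) + f(16/3) + f(7)].
Sum ≈ 3.28487.

3.28487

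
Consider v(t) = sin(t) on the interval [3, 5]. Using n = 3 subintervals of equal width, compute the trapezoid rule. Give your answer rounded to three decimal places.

Δt = (5 − 3)/3 = 2/3.
v(3) ≈ 0.141, v(11/3) ≈ -0.501, v(13/3) ≈ -0.929, v(5) ≈ -0.959.
T_3 = (Δt/2)·[v(t_0) + 2v(t_1) + 2v(t_2) + v(t_3)].
Sum ≈ -1.226.

-1.226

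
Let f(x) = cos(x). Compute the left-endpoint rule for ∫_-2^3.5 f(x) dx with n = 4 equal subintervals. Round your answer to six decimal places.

0.825328

Δx = (3.5 − (-2))/4 = 1.375.
Left endpoints: -2, -0.625, 0.75, 2.125.
f(-2) ≈ -0.416147, f(-0.625) ≈ 0.810963, f(0.75) ≈ 0.731689, f(2.125) ≈ -0.526266.
Sum = Δx · [f(-2) + f(-0.625) + f(0.75) + f(2.125)].
Sum ≈ 0.825328.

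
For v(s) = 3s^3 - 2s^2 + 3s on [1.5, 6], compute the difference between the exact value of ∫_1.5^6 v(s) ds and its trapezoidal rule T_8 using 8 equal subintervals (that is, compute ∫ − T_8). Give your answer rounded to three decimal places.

Exact integral: ∫_1.5^6 v(s) ds = 877.078125.
T_8 ≈ 884.61255.
Error ≈ 877.078125 − 884.61255 ≈ -7.534.

-7.534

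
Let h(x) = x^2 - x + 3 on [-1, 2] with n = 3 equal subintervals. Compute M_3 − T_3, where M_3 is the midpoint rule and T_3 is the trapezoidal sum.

M_3 = 10.25.
T_3 = 11.
M_3 − T_3 = -0.75.

-0.75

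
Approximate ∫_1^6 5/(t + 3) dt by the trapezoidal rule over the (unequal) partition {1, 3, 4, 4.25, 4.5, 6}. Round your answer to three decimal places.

4.119

Subinterval widths: 2, 1, 0.25, 0.25, 1.5.
f(1) = 1.25, f(3) = 5/6, f(4) = 5/7, f(4.25) = 20/29, f(4.5) = 2/3, f(6) = 5/9.
On each subinterval the trapezoid contributes (Δt_i/2)·[f(t_{i-1}) + f(t_i)].
Sum ≈ 4.119.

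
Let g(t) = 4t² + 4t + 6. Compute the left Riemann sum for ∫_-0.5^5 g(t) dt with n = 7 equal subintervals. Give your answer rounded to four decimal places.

Δt = (5 − (-0.5))/7 = 11/14.
Left endpoints: -0.5, 2/7, 15/14, 13/7, 37/14, 24/7, 59/14.
g(-0.5) = 5, g(2/7) = 366/49, g(15/14) = 729/49, g(13/7) = 1334/49, g(37/14) = 2181/49, g(24/7) = 3270/49, g(59/14) = 4601/49.
Sum = Δt · [g(-0.5) + g(2/7) + g(15/14) + ...].
Sum ≈ 204.0612.

204.0612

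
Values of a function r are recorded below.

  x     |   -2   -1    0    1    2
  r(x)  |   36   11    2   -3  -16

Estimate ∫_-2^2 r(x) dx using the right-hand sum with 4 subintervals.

-6

Δx = 1.
Sum = 1·[11 + 2 + (-3) + (-16)] = -6.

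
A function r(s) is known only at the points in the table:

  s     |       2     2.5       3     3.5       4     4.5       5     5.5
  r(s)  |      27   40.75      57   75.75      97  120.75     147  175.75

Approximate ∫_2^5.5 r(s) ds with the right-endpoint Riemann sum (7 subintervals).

Δs = 0.5.
Sum = 0.5·[40.75 + 57 + 75.75 + 97 + 120.75 + 147 + 175.75] = 357.

357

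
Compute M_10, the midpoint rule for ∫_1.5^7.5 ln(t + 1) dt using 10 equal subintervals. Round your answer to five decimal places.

9.90405

Δt = (7.5 − 1.5)/10 = 0.6.
Midpoints: 1.8, 2.4, 3, 3.6, 4.2, 4.8, 5.4, 6, 6.6, 7.2.
f(1.8) ≈ 1.02962, f(2.4) ≈ 1.22378, f(3) ≈ 1.38629, f(3.6) ≈ 1.52606, f(4.2) ≈ 1.64866, f(4.8) ≈ 1.75786, f(5.4) ≈ 1.85630, f(6) ≈ 1.94591, f(6.6) ≈ 2.02815, f(7.2) ≈ 2.10413.
Sum = Δt · [f(1.8) + f(2.4) + f(3) + ...].
Sum ≈ 9.90405.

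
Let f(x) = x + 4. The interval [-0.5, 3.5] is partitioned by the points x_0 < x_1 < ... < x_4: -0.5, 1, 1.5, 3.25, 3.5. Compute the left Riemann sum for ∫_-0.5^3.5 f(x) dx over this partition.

Subinterval widths: 1.5, 0.5, 1.75, 0.25.
Left endpoints: -0.5, 1, 1.5, 3.25.
f(-0.5) = 3.5, f(1) = 5, f(1.5) = 5.5, f(3.25) = 7.25.
Sum = Σ Δx_i · f(x_i).
Sum = 19.1875.

19.1875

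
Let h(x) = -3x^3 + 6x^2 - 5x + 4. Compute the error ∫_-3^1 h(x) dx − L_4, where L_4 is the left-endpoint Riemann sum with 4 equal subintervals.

Exact integral: ∫_-3^1 h(x) dx = 152.
L_4 = 238.
Error = 152 − 238 = -86.

-86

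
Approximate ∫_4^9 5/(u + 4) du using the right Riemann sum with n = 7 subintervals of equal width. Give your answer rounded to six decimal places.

Δu = (9 − 4)/7 = 5/7.
Right endpoints: 33/7, 38/7, 43/7, 48/7, 53/7, 58/7, 9.
f(33/7) = 35/61, f(38/7) = 35/66, f(43/7) = 35/71, f(48/7) = 35/76, f(53/7) = 35/81, f(58/7) = 35/86, f(9) = 5/13.
Sum = Δu · [f(33/7) + f(38/7) + f(43/7) + ...].
Sum ≈ 2.343749.

2.343749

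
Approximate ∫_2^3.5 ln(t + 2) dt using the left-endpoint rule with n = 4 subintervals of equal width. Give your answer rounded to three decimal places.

2.270

Δt = (3.5 − 2)/4 = 0.375.
Left endpoints: 2, 2.375, 2.75, 3.125.
f(2) ≈ 1.386, f(2.375) ≈ 1.476, f(2.75) ≈ 1.558, f(3.125) ≈ 1.634.
Sum = Δt · [f(2) + f(2.375) + f(2.75) + f(3.125)].
Sum ≈ 2.270.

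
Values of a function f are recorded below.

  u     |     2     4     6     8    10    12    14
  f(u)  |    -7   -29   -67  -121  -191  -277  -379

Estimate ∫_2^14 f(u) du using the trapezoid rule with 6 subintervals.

Δu = 2.
T_6 = (2/2)·[(-7) + 2·(-29) + 2·(-67) + 2·(-121) + 2·(-191) + 2·(-277) + (-379)] = -1756.

-1756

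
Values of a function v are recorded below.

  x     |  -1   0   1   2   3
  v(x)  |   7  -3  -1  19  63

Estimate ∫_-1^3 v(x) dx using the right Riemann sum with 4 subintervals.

78

Δx = 1.
Sum = 1·[(-3) + (-1) + 19 + 63] = 78.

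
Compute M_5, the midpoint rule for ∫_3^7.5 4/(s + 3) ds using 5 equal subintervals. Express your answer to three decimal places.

2.236

Δs = (7.5 − 3)/5 = 0.9.
Midpoints: 3.45, 4.35, 5.25, 6.15, 7.05.
f(3.45) = 80/129, f(4.35) = 80/147, f(5.25) = 16/33, f(6.15) = 80/183, f(7.05) = 80/201.
Sum = Δs · [f(3.45) + f(4.35) + f(5.25) + f(6.15) + f(7.05)].
Sum ≈ 2.236.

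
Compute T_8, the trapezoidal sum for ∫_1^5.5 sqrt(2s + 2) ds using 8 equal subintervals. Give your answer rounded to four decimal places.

12.9515

Δs = (5.5 − 1)/8 = 0.5625.
f(1) ≈ 2.0000, f(1.5625) ≈ 2.2638, f(2.125) ≈ 2.5000, f(2.6875) ≈ 2.7157, f(3.25) ≈ 2.9155, f(3.8125) ≈ 3.1024, f(4.375) ≈ 3.2787, f(4.9375) ≈ 3.4460, f(5.5) ≈ 3.6056.
T_8 = (Δs/2)·[f(s_0) + 2f(s_1) + ... + 2f(s_{7}) + f(s_8)].
Sum ≈ 12.9515.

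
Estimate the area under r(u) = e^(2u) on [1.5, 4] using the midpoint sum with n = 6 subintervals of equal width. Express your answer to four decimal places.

1438.4516

Δu = (4 − 1.5)/6 = 5/12.
Midpoints: 41/24, 2.125, 61/24, 71/24, 3.375, 91/24.
r(41/24) ≈ 30.4677, r(2.125) ≈ 70.1054, r(61/24) ≈ 161.3109, r(71/24) ≈ 371.1724, r(3.375) ≈ 854.0588, r(91/24) ≈ 1965.1686.
Sum = Δu · [r(41/24) + r(2.125) + r(61/24) + ...].
Sum ≈ 1438.4516.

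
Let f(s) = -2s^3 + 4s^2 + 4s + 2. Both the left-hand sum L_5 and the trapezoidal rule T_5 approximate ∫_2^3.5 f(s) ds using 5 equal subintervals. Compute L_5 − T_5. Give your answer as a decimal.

4.6125

L_5 = 3.3.
T_5 = -1.3125.
L_5 − T_5 = 4.6125.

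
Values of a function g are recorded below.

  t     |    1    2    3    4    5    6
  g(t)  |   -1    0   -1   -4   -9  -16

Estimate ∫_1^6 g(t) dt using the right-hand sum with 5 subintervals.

-30

Δt = 1.
Sum = 1·[0 + (-1) + (-4) + (-9) + (-16)] = -30.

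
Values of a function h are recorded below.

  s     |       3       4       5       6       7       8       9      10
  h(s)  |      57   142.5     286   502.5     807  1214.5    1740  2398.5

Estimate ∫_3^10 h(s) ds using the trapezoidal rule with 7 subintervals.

Δs = 1.
T_7 = (1/2)·[57 + 2·142.5 + 2·286 + 2·502.5 + 2·807 + 2·1214.5 + 2·1740 + 2398.5] = 5920.25.

5920.25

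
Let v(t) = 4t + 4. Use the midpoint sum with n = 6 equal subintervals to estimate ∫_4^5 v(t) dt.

22

Δt = (5 − 4)/6 = 1/6.
Midpoints: 49/12, 4.25, 53/12, 55/12, 4.75, 59/12.
v(49/12) = 61/3, v(4.25) = 21, v(53/12) = 65/3, v(55/12) = 67/3, v(4.75) = 23, v(59/12) = 71/3.
Sum = Δt · [v(49/12) + v(4.25) + v(53/12) + ...].
Sum = 22.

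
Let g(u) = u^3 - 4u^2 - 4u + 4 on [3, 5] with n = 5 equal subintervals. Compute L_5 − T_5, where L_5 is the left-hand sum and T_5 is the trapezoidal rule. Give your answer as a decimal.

L_5 = -23.44.
T_5 = -18.24.
L_5 − T_5 = -5.2.

-5.2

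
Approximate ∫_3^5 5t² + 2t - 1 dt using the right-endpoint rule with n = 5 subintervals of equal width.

194.4

Δt = (5 − 3)/5 = 0.4.
Right endpoints: 3.4, 3.8, 4.2, 4.6, 5.
f(3.4) = 63.6, f(3.8) = 78.8, f(4.2) = 95.6, f(4.6) = 114, f(5) = 134.
Sum = Δt · [f(3.4) + f(3.8) + f(4.2) + f(4.6) + f(5)].
Sum = 194.4.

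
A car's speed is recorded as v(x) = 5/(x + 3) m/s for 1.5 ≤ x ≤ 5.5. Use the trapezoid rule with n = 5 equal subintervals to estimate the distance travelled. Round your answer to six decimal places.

Δx = (5.5 − 1.5)/5 = 0.8.
v(1.5) = 10/9, v(2.3) = 50/53, v(3.1) = 50/61, v(3.9) = 50/69, v(4.7) = 50/77, v(5.5) = 10/17.
T_5 = (Δx/2)·[v(x_0) + 2v(x_1) + ... + 2v(x_{4}) + v(x_5)].
Sum ≈ 3.189384.

3.189384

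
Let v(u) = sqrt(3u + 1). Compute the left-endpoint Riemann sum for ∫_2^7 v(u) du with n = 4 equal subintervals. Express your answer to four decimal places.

17.5054

Δu = (7 − 2)/4 = 1.25.
Left endpoints: 2, 3.25, 4.5, 5.75.
v(2) ≈ 2.6458, v(3.25) ≈ 3.2787, v(4.5) ≈ 3.8079, v(5.75) ≈ 4.2720.
Sum = Δu · [v(2) + v(3.25) + v(4.5) + v(5.75)].
Sum ≈ 17.5054.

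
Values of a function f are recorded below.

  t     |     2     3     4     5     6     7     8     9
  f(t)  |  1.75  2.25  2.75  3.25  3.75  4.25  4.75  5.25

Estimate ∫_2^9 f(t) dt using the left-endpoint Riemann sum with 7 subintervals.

22.75

Δt = 1.
Sum = 1·[1.75 + 2.25 + 2.75 + 3.25 + 3.75 + 4.25 + 4.75] = 22.75.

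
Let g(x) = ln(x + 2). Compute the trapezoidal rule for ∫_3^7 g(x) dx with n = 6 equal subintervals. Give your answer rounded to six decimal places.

7.724543

Δx = (7 − 3)/6 = 2/3.
g(3) ≈ 1.609438, g(11/3) ≈ 1.734601, g(13/3) ≈ 1.845827, g(5) ≈ 1.945910, g(17/3) ≈ 2.036882, g(19/3) ≈ 2.120264, g(7) ≈ 2.197225.
T_6 = (Δx/2)·[g(x_0) + 2g(x_1) + ... + 2g(x_{5}) + g(x_6)].
Sum ≈ 7.724543.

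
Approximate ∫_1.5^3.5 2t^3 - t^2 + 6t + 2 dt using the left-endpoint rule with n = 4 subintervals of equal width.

74.25

Δt = (3.5 − 1.5)/4 = 0.5.
Left endpoints: 1.5, 2, 2.5, 3.
f(1.5) = 15.5, f(2) = 26, f(2.5) = 42, f(3) = 65.
Sum = Δt · [f(1.5) + f(2) + f(2.5) + f(3)].
Sum = 74.25.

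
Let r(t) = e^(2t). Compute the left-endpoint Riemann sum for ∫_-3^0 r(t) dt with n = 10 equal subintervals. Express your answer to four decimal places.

0.3640

Δt = (0 − (-3))/10 = 0.3.
Left endpoints: -3, -2.7, -2.4, -2.1, -1.8, -1.5, -1.2, -0.9, -0.6, -0.3.
r(-3) ≈ 0.0025, r(-2.7) ≈ 0.0045, r(-2.4) ≈ 0.0082, r(-2.1) ≈ 0.0150, r(-1.8) ≈ 0.0273, r(-1.5) ≈ 0.0498, r(-1.2) ≈ 0.0907, r(-0.9) ≈ 0.1653, r(-0.6) ≈ 0.3012, r(-0.3) ≈ 0.5488.
Sum = Δt · [r(-3) + r(-2.7) + r(-2.4) + ...].
Sum ≈ 0.3640.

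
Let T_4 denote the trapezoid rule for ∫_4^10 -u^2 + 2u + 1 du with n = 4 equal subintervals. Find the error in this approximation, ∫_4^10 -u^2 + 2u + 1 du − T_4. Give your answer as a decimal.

Exact integral: ∫_4^10 f(u) du = -222.
T_4 = -224.25.
Error = -222 − (-224.25) = 2.25.

2.25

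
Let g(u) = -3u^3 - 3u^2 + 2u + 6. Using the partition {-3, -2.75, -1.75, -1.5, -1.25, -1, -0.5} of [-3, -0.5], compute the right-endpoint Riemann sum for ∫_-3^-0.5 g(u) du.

25.515625

Subinterval widths: 0.25, 1, 0.25, 0.25, 0.25, 0.5.
Right endpoints: -2.75, -1.75, -1.5, -1.25, -1, -0.5.
g(-2.75) = 40.203125, g(-1.75) = 9.390625, g(-1.5) = 6.375, g(-1.25) = 4.671875, g(-1) = 4, g(-0.5) = 4.625.
Sum = Σ Δu_i · g(u_i).
Sum = 25.515625.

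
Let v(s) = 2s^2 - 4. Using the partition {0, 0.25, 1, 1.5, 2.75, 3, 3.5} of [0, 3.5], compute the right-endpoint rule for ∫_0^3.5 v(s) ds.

25.4375

Subinterval widths: 0.25, 0.75, 0.5, 1.25, 0.25, 0.5.
Right endpoints: 0.25, 1, 1.5, 2.75, 3, 3.5.
v(0.25) = -3.875, v(1) = -2, v(1.5) = 0.5, v(2.75) = 11.125, v(3) = 14, v(3.5) = 20.5.
Sum = Σ Δs_i · v(s_i).
Sum = 25.4375.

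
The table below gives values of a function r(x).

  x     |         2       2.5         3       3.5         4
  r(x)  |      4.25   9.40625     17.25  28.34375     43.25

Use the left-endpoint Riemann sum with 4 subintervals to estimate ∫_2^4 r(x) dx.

Δx = 0.5.
Sum = 0.5·[4.25 + 9.40625 + 17.25 + 28.34375] = 29.625.

29.625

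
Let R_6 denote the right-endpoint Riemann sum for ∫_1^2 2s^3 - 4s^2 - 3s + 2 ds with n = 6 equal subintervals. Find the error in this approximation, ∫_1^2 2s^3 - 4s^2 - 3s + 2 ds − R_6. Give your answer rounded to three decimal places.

0.060

Exact integral: ∫_1^2 f(s) ds ≈ -4.33333.
R_6 ≈ -4.39352.
Error ≈ -4.33333 − (-4.39352) ≈ 0.060.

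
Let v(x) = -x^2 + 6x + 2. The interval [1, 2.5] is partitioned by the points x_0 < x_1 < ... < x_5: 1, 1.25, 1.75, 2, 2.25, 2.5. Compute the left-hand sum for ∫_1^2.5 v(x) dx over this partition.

13.1875

Subinterval widths: 0.25, 0.5, 0.25, 0.25, 0.25.
Left endpoints: 1, 1.25, 1.75, 2, 2.25.
v(1) = 7, v(1.25) = 7.9375, v(1.75) = 9.4375, v(2) = 10, v(2.25) = 10.4375.
Sum = Σ Δx_i · v(x_i).
Sum = 13.1875.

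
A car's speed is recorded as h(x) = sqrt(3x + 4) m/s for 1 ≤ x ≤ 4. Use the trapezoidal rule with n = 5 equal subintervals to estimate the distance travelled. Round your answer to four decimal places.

10.1009

Δx = (4 − 1)/5 = 0.6.
h(1) ≈ 2.6458, h(1.6) ≈ 2.9665, h(2.2) ≈ 3.2558, h(2.8) ≈ 3.5214, h(3.4) ≈ 3.7683, h(4) ≈ 4.0000.
T_5 = (Δx/2)·[h(x_0) + 2h(x_1) + ... + 2h(x_{4}) + h(x_5)].
Sum ≈ 10.1009.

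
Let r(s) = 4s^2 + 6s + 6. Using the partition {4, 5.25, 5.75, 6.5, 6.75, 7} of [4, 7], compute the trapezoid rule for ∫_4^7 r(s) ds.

490.6875

Subinterval widths: 1.25, 0.5, 0.75, 0.25, 0.25.
r(4) = 94, r(5.25) = 147.75, r(5.75) = 172.75, r(6.5) = 214, r(6.75) = 228.75, r(7) = 244.
On each subinterval the trapezoid contributes (Δs_i/2)·[r(s_{i-1}) + r(s_i)].
Sum = 490.6875.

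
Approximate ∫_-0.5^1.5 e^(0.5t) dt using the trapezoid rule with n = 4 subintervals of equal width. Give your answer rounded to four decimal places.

2.6903

Δt = (1.5 − (-0.5))/4 = 0.5.
f(-0.5) ≈ 0.7788, f(0) ≈ 1.0000, f(0.5) ≈ 1.2840, f(1) ≈ 1.6487, f(1.5) ≈ 2.1170.
T_4 = (Δt/2)·[f(t_0) + 2f(t_1) + 2f(t_2) + 2f(t_3) + f(t_4)].
Sum ≈ 2.6903.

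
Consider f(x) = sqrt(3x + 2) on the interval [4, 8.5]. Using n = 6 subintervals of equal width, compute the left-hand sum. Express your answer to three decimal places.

19.837

Δx = (8.5 − 4)/6 = 0.75.
Left endpoints: 4, 4.75, 5.5, 6.25, 7, 7.75.
f(4) ≈ 3.742, f(4.75) ≈ 4.031, f(5.5) ≈ 4.301, f(6.25) ≈ 4.555, f(7) ≈ 4.796, f(7.75) ≈ 5.025.
Sum = Δx · [f(4) + f(4.75) + f(5.5) + ...].
Sum ≈ 19.837.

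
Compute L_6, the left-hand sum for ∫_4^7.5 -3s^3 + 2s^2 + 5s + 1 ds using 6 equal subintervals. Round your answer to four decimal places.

Δs = (7.5 − 4)/6 = 7/12.
Left endpoints: 4, 55/12, 31/6, 5.75, 19/3, 83/12.
f(4) = -139, f(55/12) = -128399/576, f(31/6) = -8005/24, f(5.75) = -474.453125, f(19/3) = -5843/9, f(83/12) = -861.421875.
Sum = Δs · [f(4) + f(55/12) + f(31/6) + ...].
Sum ≈ -1563.6564.

-1563.6564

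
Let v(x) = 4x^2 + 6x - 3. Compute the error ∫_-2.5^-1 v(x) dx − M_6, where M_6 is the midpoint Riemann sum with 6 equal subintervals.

0.03125

Exact integral: ∫_-2.5^-1 v(x) dx = -0.75.
M_6 = -0.78125.
Error = -0.75 − (-0.78125) = 0.03125.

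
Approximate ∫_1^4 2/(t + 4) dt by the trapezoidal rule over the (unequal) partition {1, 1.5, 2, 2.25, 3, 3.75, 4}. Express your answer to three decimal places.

Subinterval widths: 0.5, 0.5, 0.25, 0.75, 0.75, 0.25.
f(1) = 0.4, f(1.5) = 4/11, f(2) = 1/3, f(2.25) = 0.32, f(3) = 2/7, f(3.75) = 8/31, f(4) = 0.25.
On each subinterval the trapezoid contributes (Δt_i/2)·[f(t_{i-1}) + f(t_i)].
Sum ≈ 0.941.

0.941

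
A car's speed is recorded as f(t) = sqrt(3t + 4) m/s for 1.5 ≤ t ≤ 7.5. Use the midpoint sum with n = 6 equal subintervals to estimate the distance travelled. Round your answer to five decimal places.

Δt = (7.5 − 1.5)/6 = 1.
Midpoints: 2, 3, 4, 5, 6, 7.
f(2) ≈ 3.16228, f(3) ≈ 3.60555, f(4) ≈ 4.00000, f(5) ≈ 4.35890, f(6) ≈ 4.69042, f(7) ≈ 5.00000.
Sum = Δt · [f(2) + f(3) + f(4) + ...].
Sum ≈ 24.81714.

24.81714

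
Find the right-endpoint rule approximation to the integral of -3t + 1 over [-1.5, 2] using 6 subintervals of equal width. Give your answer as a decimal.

-2.1875

Δt = (2 − (-1.5))/6 = 7/12.
Right endpoints: -11/12, -1/3, 0.25, 5/6, 17/12, 2.
f(-11/12) = 3.75, f(-1/3) = 2, f(0.25) = 0.25, f(5/6) = -1.5, f(17/12) = -3.25, f(2) = -5.
Sum = Δt · [f(-11/12) + f(-1/3) + f(0.25) + ...].
Sum = -2.1875.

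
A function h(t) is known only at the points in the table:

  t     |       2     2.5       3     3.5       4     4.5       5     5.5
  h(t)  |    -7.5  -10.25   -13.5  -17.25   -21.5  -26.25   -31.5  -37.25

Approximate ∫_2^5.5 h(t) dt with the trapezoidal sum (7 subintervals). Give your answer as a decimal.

-71.3125

Δt = 0.5.
T_7 = (0.5/2)·[(-7.5) + 2·(-10.25) + 2·(-13.5) + 2·(-17.25) + 2·(-21.5) + 2·(-26.25) + 2·(-31.5) + (-37.25)] = -71.3125.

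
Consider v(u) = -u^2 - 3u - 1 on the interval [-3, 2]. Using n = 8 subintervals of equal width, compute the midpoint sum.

-9.00390625

Δu = (2 − (-3))/8 = 0.625.
Midpoints: -2.6875, -2.0625, -1.4375, -0.8125, -0.1875, 0.4375, 1.0625, 1.6875.
v(-2.6875) = -0.16015625, v(-2.0625) = 0.93359375, v(-1.4375) = 1.24609375, v(-0.8125) = 0.77734375, v(-0.1875) = -0.47265625, v(0.4375) = -2.50390625, v(1.0625) = -5.31640625, v(1.6875) = -8.91015625.
Sum = Δu · [v(-2.6875) + v(-2.0625) + v(-1.4375) + ...].
Sum = -9.00390625.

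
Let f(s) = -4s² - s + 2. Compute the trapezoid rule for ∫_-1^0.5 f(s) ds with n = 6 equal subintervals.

Δs = (0.5 − (-1))/6 = 0.25.
f(-1) = -1, f(-0.75) = 0.5, f(-0.5) = 1.5, f(-0.25) = 2, f(0) = 2, f(0.25) = 1.5, f(0.5) = 0.5.
T_6 = (Δs/2)·[f(s_0) + 2f(s_1) + ... + 2f(s_{5}) + f(s_6)].
Sum = 1.8125.

1.8125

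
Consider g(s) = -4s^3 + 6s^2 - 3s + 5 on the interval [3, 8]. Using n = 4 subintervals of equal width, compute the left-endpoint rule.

-2165

Δs = (8 − 3)/4 = 1.25.
Left endpoints: 3, 4.25, 5.5, 6.75.
g(3) = -58, g(4.25) = -206.4375, g(5.5) = -495.5, g(6.75) = -972.0625.
Sum = Δs · [g(3) + g(4.25) + g(5.5) + g(6.75)].
Sum = -2165.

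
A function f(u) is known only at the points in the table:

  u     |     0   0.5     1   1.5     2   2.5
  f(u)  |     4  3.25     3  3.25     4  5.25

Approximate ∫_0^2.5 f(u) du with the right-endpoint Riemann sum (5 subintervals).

9.375

Δu = 0.5.
Sum = 0.5·[3.25 + 3 + 3.25 + 4 + 5.25] = 9.375.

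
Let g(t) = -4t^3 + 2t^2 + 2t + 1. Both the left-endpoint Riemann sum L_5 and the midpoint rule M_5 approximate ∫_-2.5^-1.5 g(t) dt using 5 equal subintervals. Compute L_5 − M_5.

L_5 = 44.84.
M_5 = 39.08.
L_5 − M_5 = 5.76.

5.76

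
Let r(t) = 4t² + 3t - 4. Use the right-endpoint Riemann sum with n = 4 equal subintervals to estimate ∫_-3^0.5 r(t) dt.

0.109375

Δt = (0.5 − (-3))/4 = 0.875.
Right endpoints: -2.125, -1.25, -0.375, 0.5.
r(-2.125) = 7.6875, r(-1.25) = -1.5, r(-0.375) = -4.5625, r(0.5) = -1.5.
Sum = Δt · [r(-2.125) + r(-1.25) + r(-0.375) + r(0.5)].
Sum = 0.109375.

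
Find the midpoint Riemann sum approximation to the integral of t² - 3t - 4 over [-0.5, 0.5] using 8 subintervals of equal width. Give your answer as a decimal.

-3.91796875

Δt = (0.5 − (-0.5))/8 = 0.125.
Midpoints: -0.4375, -0.3125, -0.1875, -0.0625, 0.0625, 0.1875, 0.3125, 0.4375.
f(-0.4375) = -2.49609375, f(-0.3125) = -2.96484375, f(-0.1875) = -3.40234375, f(-0.0625) = -3.80859375, f(0.0625) = -4.18359375, f(0.1875) = -4.52734375, f(0.3125) = -4.83984375, f(0.4375) = -5.12109375.
Sum = Δt · [f(-0.4375) + f(-0.3125) + f(-0.1875) + ...].
Sum = -3.91796875.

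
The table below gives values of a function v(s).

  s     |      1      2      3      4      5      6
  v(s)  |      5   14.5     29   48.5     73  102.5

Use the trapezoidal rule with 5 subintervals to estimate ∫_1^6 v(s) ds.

Δs = 1.
T_5 = (1/2)·[5 + 2·14.5 + 2·29 + 2·48.5 + 2·73 + 102.5] = 218.75.

218.75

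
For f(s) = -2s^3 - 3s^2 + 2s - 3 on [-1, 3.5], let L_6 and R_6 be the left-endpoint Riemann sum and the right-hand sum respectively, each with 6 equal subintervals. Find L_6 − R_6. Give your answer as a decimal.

84.375

L_6 = -82.8984375.
R_6 = -167.2734375.
L_6 − R_6 = 84.375.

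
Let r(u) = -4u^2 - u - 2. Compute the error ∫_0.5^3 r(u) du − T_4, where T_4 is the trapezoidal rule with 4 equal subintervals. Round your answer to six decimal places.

Exact integral: ∫_0.5^3 r(u) du ≈ -45.20833333.
T_4 = -45.859375.
Error ≈ -45.20833333 − (-45.859375) ≈ 0.651042.

0.651042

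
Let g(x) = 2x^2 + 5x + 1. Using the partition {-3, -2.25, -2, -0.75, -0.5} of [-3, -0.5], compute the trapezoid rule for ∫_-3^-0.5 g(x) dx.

Subinterval widths: 0.75, 0.25, 1.25, 0.25.
g(-3) = 4, g(-2.25) = -0.125, g(-2) = -1, g(-0.75) = -1.625, g(-0.5) = -1.
On each subinterval the trapezoid contributes (Δx_i/2)·[g(x_{i-1}) + g(x_i)].
Sum = -0.65625.

-0.65625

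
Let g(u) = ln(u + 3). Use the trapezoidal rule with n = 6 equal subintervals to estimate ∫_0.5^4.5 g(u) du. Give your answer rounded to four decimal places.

Δu = (4.5 − 0.5)/6 = 2/3.
g(0.5) ≈ 1.2528, g(7/6) ≈ 1.4271, g(11/6) ≈ 1.5755, g(2.5) ≈ 1.7047, g(19/6) ≈ 1.8192, g(23/6) ≈ 1.9218, g(4.5) ≈ 2.0149.
T_6 = (Δu/2)·[g(u_0) + 2g(u_1) + ... + 2g(u_{5}) + g(u_6)].
Sum ≈ 6.7215.

6.7215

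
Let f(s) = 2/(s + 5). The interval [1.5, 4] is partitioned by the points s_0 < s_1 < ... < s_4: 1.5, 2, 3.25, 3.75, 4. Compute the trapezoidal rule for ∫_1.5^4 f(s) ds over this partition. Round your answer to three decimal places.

Subinterval widths: 0.5, 1.25, 0.5, 0.25.
f(1.5) = 4/13, f(2) = 2/7, f(3.25) = 8/33, f(3.75) = 8/35, f(4) = 2/9.
On each subinterval the trapezoid contributes (Δs_i/2)·[f(s_{i-1}) + f(s_i)].
Sum ≈ 0.653.

0.653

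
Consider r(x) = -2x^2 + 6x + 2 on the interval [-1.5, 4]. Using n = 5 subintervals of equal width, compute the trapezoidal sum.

5.115

Δx = (4 − (-1.5))/5 = 1.1.
r(-1.5) = -11.5, r(-0.4) = -0.72, r(0.7) = 5.22, r(1.8) = 6.32, r(2.9) = 2.58, r(4) = -6.
T_5 = (Δx/2)·[r(x_0) + 2r(x_1) + ... + 2r(x_{4}) + r(x_5)].
Sum = 5.115.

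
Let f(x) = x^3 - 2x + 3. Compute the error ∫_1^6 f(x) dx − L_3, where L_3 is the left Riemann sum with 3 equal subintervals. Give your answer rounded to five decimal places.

146.52778

Exact integral: ∫_1^6 f(x) dx = 303.75.
L_3 ≈ 157.2222222.
Error ≈ 303.75 − 157.2222222 ≈ 146.52778.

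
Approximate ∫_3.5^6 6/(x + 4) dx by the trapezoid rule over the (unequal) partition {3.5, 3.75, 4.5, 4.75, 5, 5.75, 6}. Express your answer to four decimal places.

Subinterval widths: 0.25, 0.75, 0.25, 0.25, 0.75, 0.25.
f(3.5) = 0.8, f(3.75) = 24/31, f(4.5) = 12/17, f(4.75) = 24/35, f(5) = 2/3, f(5.75) = 8/13, f(6) = 0.6.
On each subinterval the trapezoid contributes (Δx_i/2)·[f(x_{i-1}) + f(x_i)].
Sum ≈ 1.7275.

1.7275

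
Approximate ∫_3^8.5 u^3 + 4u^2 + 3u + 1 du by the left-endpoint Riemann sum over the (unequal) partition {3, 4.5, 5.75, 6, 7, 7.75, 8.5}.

Subinterval widths: 1.5, 1.25, 0.25, 1, 0.75, 0.75.
Left endpoints: 3, 4.5, 5.75, 6, 7, 7.75.
f(3) = 73, f(4.5) = 186.625, f(5.75) = 340.609375, f(6) = 379, f(7) = 561, f(7.75) = 729.984375.
Sum = Σ Δu_i · f(u_i).
Sum = 1775.171875.

1775.171875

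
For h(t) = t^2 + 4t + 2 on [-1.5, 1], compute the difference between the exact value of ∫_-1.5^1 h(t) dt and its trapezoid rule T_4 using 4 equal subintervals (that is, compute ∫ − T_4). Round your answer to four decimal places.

-0.1628

Exact integral: ∫_-1.5^1 h(t) dt ≈ 3.958333.
T_4 = 4.12109375.
Error ≈ 3.958333 − 4.12109375 ≈ -0.1628.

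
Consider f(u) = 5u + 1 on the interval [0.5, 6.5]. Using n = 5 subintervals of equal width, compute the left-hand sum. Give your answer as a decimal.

Δu = (6.5 − 0.5)/5 = 1.2.
Left endpoints: 0.5, 1.7, 2.9, 4.1, 5.3.
f(0.5) = 3.5, f(1.7) = 9.5, f(2.9) = 15.5, f(4.1) = 21.5, f(5.3) = 27.5.
Sum = Δu · [f(0.5) + f(1.7) + f(2.9) + f(4.1) + f(5.3)].
Sum = 93.

93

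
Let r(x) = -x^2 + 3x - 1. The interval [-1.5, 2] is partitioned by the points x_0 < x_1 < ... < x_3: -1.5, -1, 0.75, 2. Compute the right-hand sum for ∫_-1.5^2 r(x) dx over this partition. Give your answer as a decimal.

Subinterval widths: 0.5, 1.75, 1.25.
Right endpoints: -1, 0.75, 2.
r(-1) = -5, r(0.75) = 0.6875, r(2) = 1.
Sum = Σ Δx_i · r(x_i).
Sum = -0.046875.

-0.046875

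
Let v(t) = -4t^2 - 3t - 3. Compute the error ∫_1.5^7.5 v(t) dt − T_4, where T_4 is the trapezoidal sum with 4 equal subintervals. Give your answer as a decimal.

Exact integral: ∫_1.5^7.5 v(t) dt = -657.
T_4 = -666.
Error = -657 − (-666) = 9.

9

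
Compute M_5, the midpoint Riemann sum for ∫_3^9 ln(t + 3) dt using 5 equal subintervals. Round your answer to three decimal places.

Δt = (9 − 3)/5 = 1.2.
Midpoints: 3.6, 4.8, 6, 7.2, 8.4.
f(3.6) ≈ 1.887, f(4.8) ≈ 2.054, f(6) ≈ 2.197, f(7.2) ≈ 2.322, f(8.4) ≈ 2.434.
Sum = Δt · [f(3.6) + f(4.8) + f(6) + f(7.2) + f(8.4)].
Sum ≈ 13.073.

13.073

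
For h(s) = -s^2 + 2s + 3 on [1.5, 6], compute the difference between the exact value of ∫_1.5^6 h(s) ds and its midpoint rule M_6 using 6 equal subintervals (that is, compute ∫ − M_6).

Exact integral: ∫_1.5^6 h(s) ds = -23.625.
M_6 = -23.4140625.
Error = -23.625 − (-23.4140625) = -0.2109375.

-0.2109375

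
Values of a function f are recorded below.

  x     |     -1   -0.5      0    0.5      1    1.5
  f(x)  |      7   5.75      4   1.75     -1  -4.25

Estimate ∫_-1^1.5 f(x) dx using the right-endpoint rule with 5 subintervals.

Δx = 0.5.
Sum = 0.5·[5.75 + 4 + 1.75 + (-1) + (-4.25)] = 3.125.

3.125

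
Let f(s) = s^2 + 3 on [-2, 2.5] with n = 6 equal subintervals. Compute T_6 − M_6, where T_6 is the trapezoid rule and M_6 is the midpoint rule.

T_6 = 21.796875.
M_6 = 21.1640625.
T_6 − M_6 = 0.6328125.

0.6328125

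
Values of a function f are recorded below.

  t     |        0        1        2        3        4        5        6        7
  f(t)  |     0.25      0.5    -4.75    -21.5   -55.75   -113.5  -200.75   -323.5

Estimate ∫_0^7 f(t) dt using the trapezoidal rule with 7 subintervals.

-557.375

Δt = 1.
T_7 = (1/2)·[0.25 + 2·0.5 + 2·(-4.75) + 2·(-21.5) + 2·(-55.75) + 2·(-113.5) + 2·(-200.75) + (-323.5)] = -557.375.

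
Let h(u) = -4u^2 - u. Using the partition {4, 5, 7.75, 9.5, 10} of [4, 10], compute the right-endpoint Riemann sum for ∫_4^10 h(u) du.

-1640.375

Subinterval widths: 1, 2.75, 1.75, 0.5.
Right endpoints: 5, 7.75, 9.5, 10.
h(5) = -105, h(7.75) = -248, h(9.5) = -370.5, h(10) = -410.
Sum = Σ Δu_i · h(u_i).
Sum = -1640.375.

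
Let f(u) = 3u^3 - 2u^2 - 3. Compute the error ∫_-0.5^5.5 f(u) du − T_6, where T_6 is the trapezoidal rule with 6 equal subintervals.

-20.5

Exact integral: ∫_-0.5^5.5 f(u) du = 557.25.
T_6 = 577.75.
Error = 557.25 − 577.75 = -20.5.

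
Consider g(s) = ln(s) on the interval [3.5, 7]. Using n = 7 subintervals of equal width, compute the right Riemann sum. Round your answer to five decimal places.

Δs = (7 − 3.5)/7 = 0.5.
Right endpoints: 4, 4.5, 5, 5.5, 6, 6.5, 7.
g(4) ≈ 1.38629, g(4.5) ≈ 1.50408, g(5) ≈ 1.60944, g(5.5) ≈ 1.70475, g(6) ≈ 1.79176, g(6.5) ≈ 1.87180, g(7) ≈ 1.94591.
Sum = Δs · [g(4) + g(4.5) + g(5) + ...].
Sum ≈ 5.90701.

5.90701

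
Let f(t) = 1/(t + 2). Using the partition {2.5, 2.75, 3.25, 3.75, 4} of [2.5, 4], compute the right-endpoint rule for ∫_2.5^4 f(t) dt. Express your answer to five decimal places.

Subinterval widths: 0.25, 0.5, 0.5, 0.25.
Right endpoints: 2.75, 3.25, 3.75, 4.
f(2.75) = 4/19, f(3.25) = 4/21, f(3.75) = 4/23, f(4) = 1/6.
Sum = Σ Δt_i · f(t_i).
Sum ≈ 0.27649.

0.27649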